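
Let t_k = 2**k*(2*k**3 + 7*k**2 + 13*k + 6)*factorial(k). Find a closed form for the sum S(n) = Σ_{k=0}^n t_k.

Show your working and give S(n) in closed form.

Compute t_(k+1)/t_k: get 2*(2*k**4 + 15*k**3 + 46*k**2 + 61*k + 28)/(2*k**3 + 7*k**2 + 13*k + 6).
Factor: A=2*k + 2; B=1; C=k**3 + 7*k**2/2 + 13*k/2 + 3.
Set up (2*k + 2)·f(k+1) − (1)·f(k) − (k**3 + 7*k**2/2 + 13*k/2 + 3) = 0.
Bound: deg f ≤ 2.
Solve for f: f(k) = (k**2 + k + 2)/2 (degree 2 ≤ 2).
Certificate R = B(k−1)f/C = (k**2 + k + 2)/(2*k**3 + 7*k**2 + 13*k + 6) gives s_k = 2**k*(k**2 + k + 2)*factorial(k).
Verify: 2**k*(2*k**3 + 7*k**2 + 13*k + 6)*factorial(k) matches t_k.
Telescope: S(n) = s_(n+1) − s_(0) = 2**(n + 1)*(n**2 + 3*n + 4)*factorial(n + 1) − (2) = 2*2**n*n**3*factorial(n) + 8*2**n*n**2*factorial(n) + 14*2**n*n*factorial(n) + 8*2**n*factorial(n) - 2.

S(n) = 2*2**n*n**3*factorial(n) + 8*2**n*n**2*factorial(n) + 14*2**n*n*factorial(n) + 8*2**n*factorial(n) - 2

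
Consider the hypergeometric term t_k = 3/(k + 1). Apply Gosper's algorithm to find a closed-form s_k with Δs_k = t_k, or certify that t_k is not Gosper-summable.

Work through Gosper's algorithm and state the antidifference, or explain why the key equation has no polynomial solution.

not Gosper-summable; s_k does not exist

Step 1: r(k) = (k + 1)/(k + 2).
Take A(k)=k + 1, B(k)=k + 2, C(k)=1.
f must satisfy (k + 1)·f(k+1) − (k + 1)·f(k) = 1.
Bound: deg f ≤ 0.
f = c0 ⇒ A·f(k+1) − B(k−1)·f(k) − C = -1. The system {-1 = 0} is inconsistent; no antidifference.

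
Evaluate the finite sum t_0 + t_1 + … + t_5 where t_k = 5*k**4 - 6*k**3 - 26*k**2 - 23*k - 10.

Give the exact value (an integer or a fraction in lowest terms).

Step 1: r(k) = (5*k**4 + 14*k**3 - 14*k**2 - 73*k - 60)/(5*k**4 - 6*k**3 - 26*k**2 - 23*k - 10).
Factor: A=1; B=1; C=k**4 - 6*k**3/5 - 26*k**2/5 - 23*k/5 - 2.
Key eq: (1)·f(k+1) = (1)·f(k) + (k**4 - 6*k**3/5 - 26*k**2/5 - 23*k/5 - 2).
From deg A=0, deg B=0, deg C=4: d=5.
Coefficient equations give f(k) = k*(k**4 - 4*k**3 - 4*k**2 - 3)/5.
So s_k = (B(k−1)f/C)·t_k = (k*(k**4 - 4*k**3 - 4*k**2 - 3)/(5*k**4 - 6*k**3 - 26*k**2 - 23*k - 10))·t_k = k*(k**4 - 4*k**3 - 4*k**2 - 3).
s_(k+1) − s_k = 5*k**4 - 6*k**3 - 26*k**2 - 23*k - 10 = t_k.
Σ_(k=0)^(5) t_k = s_(6) − s_(0) = 1710 − (0) = 1710.

Σ = 1710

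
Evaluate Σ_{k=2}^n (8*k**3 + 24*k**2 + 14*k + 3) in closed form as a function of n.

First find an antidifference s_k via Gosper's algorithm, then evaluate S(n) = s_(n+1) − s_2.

t_(k+1)/t_k = (8*k**3 + 48*k**2 + 86*k + 49)/(8*k**3 + 24*k**2 + 14*k + 3).
So A=1 and B=1, with C=k**3 + 3*k**2 + 7*k/4 + 3/8.
Set up (1)·f(k+1) − (1)·f(k) − (k**3 + 3*k**2 + 7*k/4 + 3/8) = 0.
d = 4 from the (0,0,3) case.
A polynomial solution: f(k) = k**2*(2*k**2 + 4*k - 3)/8.
So s_k = (B(k−1)f/C)·t_k = (k**2*(2*k**2 + 4*k - 3)/(8*k**3 + 24*k**2 + 14*k + 3))·t_k = k**2*(2*k**2 + 4*k - 3).
Verify: 8*k**3 + 24*k**2 + 14*k + 3 matches t_k.
Σ_(k=2)^n t_k = s_(n+1) − s_(2) = (2*n**4 + 12*n**3 + 21*n**2 + 14*n + 3) − (52), i.e. 2*n**4 + 12*n**3 + 21*n**2 + 14*n - 49.

S(n) = 2*n**4 + 12*n**3 + 21*n**2 + 14*n - 49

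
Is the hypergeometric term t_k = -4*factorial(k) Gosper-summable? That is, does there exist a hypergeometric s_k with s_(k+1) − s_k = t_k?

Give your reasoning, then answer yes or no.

t_(k+1)/t_k = k + 1.
So A=k + 1 and B=1, with C=1.
Need (k + 1)·f(k+1) − (1)·f(k) = 1.
From deg A=1, deg B=0, deg C=0: d=-1.
Negative degree bound (-1): no f exists, t_k not Gosper-summable.

No. Not Gosper-summable.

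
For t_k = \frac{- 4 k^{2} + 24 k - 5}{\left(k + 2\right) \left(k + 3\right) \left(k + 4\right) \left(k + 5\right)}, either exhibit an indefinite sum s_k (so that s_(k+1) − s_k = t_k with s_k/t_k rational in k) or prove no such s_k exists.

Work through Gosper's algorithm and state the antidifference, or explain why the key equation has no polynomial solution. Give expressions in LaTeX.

Ratio r(k) = (4*k**3 - 8*k**2 - 47*k - 30)/(4*k**3 - 139*k + 30).
Gosper form: A/B · C(k+1)/C(k) with A=k + 2, B=k + 6, C=k**2 - 6*k + 5/4.
Solve (k + 2)·f(k+1) − (k + 5)·f(k) = k**2 - 6*k + 5/4.
Bound: deg f ≤ 3.
Solve for f: f(k) = k*(k - 21)*(k - 2)/32 (degree 3 ≤ 3).
R(k) = B(k−1)·f(k)/C(k) = k*(k - 21)*(k - 2)*(k + 5)/(8*(4*k**2 - 24*k + 5)); s_k = R·t_k = k*(-k**2 + 23*k - 42)/(8*(k + 2)*(k + 3)*(k + 4)).
Check: Δs_k = (-4*k**2 + 24*k - 5)/(k**4 + 14*k**3 + 71*k**2 + 154*k + 120). ✓

s_k = \frac{k \left(- k^{2} + 23 k - 42\right)}{8 \left(k + 2\right) \left(k + 3\right) \left(k + 4\right)}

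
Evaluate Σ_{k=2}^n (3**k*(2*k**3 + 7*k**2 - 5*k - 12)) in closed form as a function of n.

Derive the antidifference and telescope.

t_(k+1)/t_k = 3*(2*k**3 + 13*k**2 + 15*k - 8)/(2*k**3 + 7*k**2 - 5*k - 12).
Normal form (A,B,C) = (3, 1, k**3 + 7*k**2/2 - 5*k/2 - 6).
Set up (3)·f(k+1) − (1)·f(k) − (k**3 + 7*k**2/2 - 5*k/2 - 6) = 0.
Bound: deg f ≤ 3.
Solving with deg f ≤ 3: f(k) = k*(k**2 - k - 4)/2.
Certificate R = B(k−1)f/C = k*(k**2 - k - 4)/(2*k**3 + 7*k**2 - 5*k - 12) gives s_k = 3**k*k*(k**2 - k - 4).
Check: Δs_k = 3**k*(2*k**3 + 7*k**2 - 5*k - 12). ✓
Evaluate: s_(n+1) = 3**(n + 1)*(n**3 + 2*n**2 - 3*n - 4); subtract s_(2) = -36 ⇒ S(n) = 3*3**n*n**3 + 6*3**n*n**2 - 9*3**n*n - 12*3**n + 36.

S(n) = 3*3**n*n**3 + 6*3**n*n**2 - 9*3**n*n - 12*3**n + 36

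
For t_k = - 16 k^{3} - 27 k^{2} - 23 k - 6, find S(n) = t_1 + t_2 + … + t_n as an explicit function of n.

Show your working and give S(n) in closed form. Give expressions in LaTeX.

S(n) = n \left(- 4 n^{3} - 17 n^{2} - 29 n - 22\right)

r(k) = (16*k**3 + 75*k**2 + 125*k + 72)/(16*k**3 + 27*k**2 + 23*k + 6) after simplifying.
So A=1 and B=1, with C=k**3 + 27*k**2/16 + 23*k/16 + 3/8.
Solve (1)·f(k+1) − (1)·f(k) = k**3 + 27*k**2/16 + 23*k/16 + 3/8.
deg f ≤ 4 (via 0,0,3).
A polynomial solution: f(k) = k*(4*k**3 + k**2 + 2*k - 1)/16.
Certificate R = B(k−1)f/C = k*(4*k**3 + k**2 + 2*k - 1)/(16*k**3 + 27*k**2 + 23*k + 6) gives s_k = k*(-4*k**3 - k**2 - 2*k + 1).
Verify: -16*k**3 - 27*k**2 - 23*k - 6 matches t_k.
Evaluate: s_(n+1) = -4*n**4 - 17*n**3 - 29*n**2 - 22*n - 6; subtract s_(1) = -6 ⇒ S(n) = n*(-4*n**3 - 17*n**2 - 29*n - 22).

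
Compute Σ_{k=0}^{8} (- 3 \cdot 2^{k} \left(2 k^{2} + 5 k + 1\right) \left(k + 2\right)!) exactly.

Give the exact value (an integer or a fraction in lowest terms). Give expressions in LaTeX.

Step 1: r(k) = 2*(2*k**3 + 15*k**2 + 35*k + 24)/(2*k**2 + 5*k + 1).
Factor: A=2*k + 6; B=1; C=k**2 + 5*k/2 + 1/2.
Set up (2*k + 6)·f(k+1) − (1)·f(k) − (k**2 + 5*k/2 + 1/2) = 0.
deg f ≤ 1 (via 1,0,2).
Coefficient equations give f(k) = (k - 1)/2.
Certificate R = B(k−1)f/C = (k - 1)/(2*k**2 + 5*k + 1) gives s_k = -3*2**k*(k - 1)*factorial(k + 2).
Verify: -3*2**k*(2*k**2 + 5*k + 1)*factorial(k + 2) matches t_k.
Σ_(k=0)^(8) t_k = s_(9) − s_(0) = -490497638400 − (6) = -490497638406.

Σ = -490497638406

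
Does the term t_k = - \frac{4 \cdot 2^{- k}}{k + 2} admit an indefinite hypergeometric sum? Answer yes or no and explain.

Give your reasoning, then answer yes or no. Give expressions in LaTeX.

No — t_k has no hypergeometric antidifference.

t_(k+1)/t_k = (k + 2)/(2*(k + 3)).
Normal form (A,B,C) = (k/2 + 1, k + 3, 1).
Need (k/2 + 1)·f(k+1) − (k + 2)·f(k) = 1.
Bound: deg f ≤ -1.
Bound -1 < 0, so the key equation has no polynomial solution.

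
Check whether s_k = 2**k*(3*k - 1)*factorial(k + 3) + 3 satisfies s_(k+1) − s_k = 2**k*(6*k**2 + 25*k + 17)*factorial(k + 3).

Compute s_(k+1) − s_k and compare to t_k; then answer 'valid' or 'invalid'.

Valid: the claim telescopes to t_k.

s_(k+1) = 2**(k + 1)*(3*k + 2)*factorial(k + 4) + 3
s_(k+1) − s_k = 2**k*(6*k**2 + 25*k + 17)*factorial(k + 3)
(s_(k+1) − s_k) − t_k = 0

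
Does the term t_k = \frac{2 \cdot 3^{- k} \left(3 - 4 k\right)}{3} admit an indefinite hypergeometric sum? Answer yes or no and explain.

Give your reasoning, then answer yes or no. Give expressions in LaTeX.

Step 1: r(k) = (4*k + 1)/(3*(4*k - 3)).
So A=1/3 and B=1, with C=k - 3/4.
Solve (1/3)·f(k+1) − (1)·f(k) = k - 3/4.
From deg A=0, deg B=0, deg C=1: d=1.
Solving with deg f ≤ 1: f(k) = -3*(4*k - 1)/8.
Certificate R = B(k−1)f/C = -3*(4*k - 1)/(2*(4*k - 3)) gives s_k = (4*k - 1)/3**k.
Verify: 2*(3 - 4*k)/(3*3**k) matches t_k.

Yes. s_k = 3^{- k} \left(4 k - 1\right).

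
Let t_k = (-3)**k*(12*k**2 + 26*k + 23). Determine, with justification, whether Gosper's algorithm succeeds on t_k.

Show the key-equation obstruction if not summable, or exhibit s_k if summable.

Yes. s_k = (-3)**k*(-3*k**2 - 2*k - 2).

t_(k+1)/t_k = 3*(-12*k**2 - 50*k - 61)/(12*k**2 + 26*k + 23).
Take A(k)=-3, B(k)=1, C(k)=k**2 + 13*k/6 + 23/12.
f must satisfy (-3)·f(k+1) − (1)·f(k) = k**2 + 13*k/6 + 23/12.
Bound: deg f ≤ 2.
Solve for f: f(k) = -(3*k**2 + 2*k + 2)/12 (degree 2 ≤ 2).
So s_k = (B(k−1)f/C)·t_k = (-(3*k**2 + 2*k + 2)/(12*k**2 + 26*k + 23))·t_k = (-3)**k*(-3*k**2 - 2*k - 2).
Check: Δs_k = (-3)**k*(12*k**2 + 26*k + 23). ✓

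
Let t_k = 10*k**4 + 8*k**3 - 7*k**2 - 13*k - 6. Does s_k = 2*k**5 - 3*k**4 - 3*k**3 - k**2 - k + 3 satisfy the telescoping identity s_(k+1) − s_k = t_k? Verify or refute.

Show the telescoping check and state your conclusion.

s_(k+1) = 2*k**5 + 7*k**4 + 5*k**3 - 8*k**2 - 14*k - 3
s_(k+1) − s_k = 10*k**4 + 8*k**3 - 7*k**2 - 13*k - 6
(s_(k+1) − s_k) − t_k = 0

Valid: the claim telescopes to t_k.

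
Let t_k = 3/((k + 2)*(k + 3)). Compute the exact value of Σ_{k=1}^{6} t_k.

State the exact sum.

Ratio r(k) = (k + 2)/(k + 4).
Gosper form: A/B · C(k+1)/C(k) with A=k + 2, B=k + 4, C=1.
Key eq: (k + 2)·f(k+1) = (k + 3)·f(k) + (1).
d = 1 from the (1,1,0) case.
Solve for f: f(k) = k/2 (degree 1 ≤ 1).
Get s_k = R·t_k = 3*k/(2*(k + 2)) with R(k) = B(k−1)f(k)/C(k) = k*(k + 3)/2.
s_(k+1) − s_k = 3/(k**2 + 5*k + 6) = t_k.
Telescoping: Σ = s_(7) − s_(1) = 7/6 − (1/2) = 2/3.

Σ = 2/3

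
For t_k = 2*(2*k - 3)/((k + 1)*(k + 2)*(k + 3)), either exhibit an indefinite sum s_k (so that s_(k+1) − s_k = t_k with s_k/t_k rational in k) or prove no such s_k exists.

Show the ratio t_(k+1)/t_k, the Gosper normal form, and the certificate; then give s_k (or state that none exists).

s_k = k*(-k - 11)/(2*(k + 1)*(k + 2))

Compute t_(k+1)/t_k: get (k + 1)*(2*k - 1)/((k + 4)*(2*k - 3)).
A = k + 1, B = k + 4, C = k - 3/2.
Need (k + 1)·f(k+1) − (k + 3)·f(k) = k - 3/2.
From deg A=1, deg B=1, deg C=1: d=2.
Solving with deg f ≤ 2: f(k) = -k*(k + 11)/8.
Certificate R = B(k−1)f/C = -k*(k + 3)*(k + 11)/(4*(2*k - 3)) gives s_k = k*(-k - 11)/(2*(k + 1)*(k + 2)).
Δs = 2*(2*k - 3)/(k**3 + 6*k**2 + 11*k + 6), as required.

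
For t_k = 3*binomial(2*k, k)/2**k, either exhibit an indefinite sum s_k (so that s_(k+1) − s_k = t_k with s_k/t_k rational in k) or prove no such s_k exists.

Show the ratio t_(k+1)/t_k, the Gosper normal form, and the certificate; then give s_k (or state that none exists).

no hypergeometric antidifference exists

Compute t_(k+1)/t_k: get (2*k + 1)/(k + 1).
Gosper form: A/B · C(k+1)/C(k) with A=2*k + 1, B=k + 1, C=1.
Key eq: (2*k + 1)·f(k+1) = (k)·f(k) + (1).
From deg A=1, deg B=1, deg C=0: d=-1.
Negative degree bound (-1): no f exists, t_k not Gosper-summable.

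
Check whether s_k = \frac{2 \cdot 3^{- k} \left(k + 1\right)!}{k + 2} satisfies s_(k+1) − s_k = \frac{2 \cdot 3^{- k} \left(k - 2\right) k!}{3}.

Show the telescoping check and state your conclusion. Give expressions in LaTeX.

s_(k+1) = 2*factorial(k + 2)/(3*3**k*(k + 3))
s_(k+1) − s_k = 2*(k**2 + k - 5)*factorial(k + 1)/(3*3**k*(k + 2)*(k + 3))
(s_(k+1) − s_k) − t_k = -2*(k**2 - 7)*factorial(k)/(3*3**k*(k + 2)*(k + 3))

Invalid: residual - \frac{2 \cdot 3^{- k} \left(k^{2} - 7\right) k!}{3 \left(k + 2\right) \left(k + 3\right)} ≠ 0.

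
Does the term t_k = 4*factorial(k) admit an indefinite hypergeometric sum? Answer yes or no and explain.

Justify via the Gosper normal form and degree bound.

The ratio is k + 1.
Gosper form: A/B · C(k+1)/C(k) with A=k + 1, B=1, C=1.
Set up (k + 1)·f(k+1) − (1)·f(k) − (1) = 0.
d = -1 from the (1,0,0) case.
d = -1 < 0 ⇒ no nonzero polynomial f; not summable.

No — key equation has no polynomial f.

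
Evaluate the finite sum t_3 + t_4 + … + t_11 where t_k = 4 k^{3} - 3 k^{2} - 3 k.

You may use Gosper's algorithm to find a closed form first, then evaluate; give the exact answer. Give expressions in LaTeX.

Σ = 15696

Ratio r(k) = (4*k**3 + 9*k**2 + 3*k - 2)/(k*(4*k**2 - 3*k - 3)).
A = 1, B = 1, C = k**3 - 3*k**2/4 - 3*k/4.
Set up (1)·f(k+1) − (1)·f(k) − (k**3 - 3*k**2/4 - 3*k/4) = 0.
d = 4 from the (0,0,3) case.
Solving with deg f ≤ 4: f(k) = k*(k - 1)*(k**2 - 2*k - 1)/4.
Get s_k = R·t_k = k*(k**3 - 3*k**2 + k + 1) with R(k) = B(k−1)f(k)/C(k) = (k - 1)*(k**2 - 2*k - 1)/(4*k**2 - 3*k - 3).
Check: Δs_k = k*(4*k**2 - 3*k - 3). ✓
Sum = s_(12) − s_(3); s_(12) = 15708, s_(3) = 12 ⇒ 15696.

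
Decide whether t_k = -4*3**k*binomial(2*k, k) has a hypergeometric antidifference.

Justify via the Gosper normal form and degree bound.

The ratio is 6*(2*k + 1)/(k + 1).
Gosper form: A/B · C(k+1)/C(k) with A=12*k + 6, B=k + 1, C=1.
Key eq: (12*k + 6)·f(k+1) = (k)·f(k) + (1).
Bound: deg f ≤ -1.
deg f ≤ -1 is impossible — no certificate.

No — key equation has no polynomial f.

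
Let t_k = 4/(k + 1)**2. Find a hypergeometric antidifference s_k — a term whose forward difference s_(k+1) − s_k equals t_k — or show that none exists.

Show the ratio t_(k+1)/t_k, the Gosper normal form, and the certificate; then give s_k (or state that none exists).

r(k) = (k + 1)**2/(k + 2)**2 after simplifying.
Factor: A=k**2 + 2*k + 1; B=k**2 + 4*k + 4; C=1.
Solve (k**2 + 2*k + 1)·f(k+1) − (k**2 + 2*k + 1)·f(k) = 1.
deg f ≤ 0 (via 2,2,0).
Generic f = c0 gives residual -1; -1 = 0 cannot hold, so t_k is not Gosper-summable.

not Gosper-summable; s_k does not exist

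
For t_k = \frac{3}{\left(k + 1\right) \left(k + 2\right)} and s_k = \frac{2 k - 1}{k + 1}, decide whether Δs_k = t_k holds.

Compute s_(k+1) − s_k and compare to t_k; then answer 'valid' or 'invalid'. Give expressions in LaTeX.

valid (s_(k+1) − s_k reduces to t_k)

s_(k+1) = (2*k + 1)/(k + 2)
s_(k+1) − s_k = 3/(k**2 + 3*k + 2)
(s_(k+1) − s_k) − t_k = 0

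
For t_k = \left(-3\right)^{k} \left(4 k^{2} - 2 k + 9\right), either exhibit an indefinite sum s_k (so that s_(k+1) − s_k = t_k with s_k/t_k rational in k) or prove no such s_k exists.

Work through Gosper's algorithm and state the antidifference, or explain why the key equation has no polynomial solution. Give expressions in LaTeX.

s_k = \left(-3\right)^{k} \left(- k^{2} + 2 k - 3\right)

Compute t_(k+1)/t_k: get 3*(2*k - 4*(k + 1)**2 - 7)/(4*k**2 - 2*k + 9).
A = -3, B = 1, C = k**2 - k/2 + 9/4.
Need (-3)·f(k+1) − (1)·f(k) = k**2 - k/2 + 9/4.
Bound: deg f ≤ 2.
Match coefficients ⇒ f(k) = -(k**2 - 2*k + 3)/4.
Then R = B(k−1)f/C = -(k**2 - 2*k + 3)/(4*k**2 - 2*k + 9), so s_k = R(k)·t_k = (-3)**k*(-k**2 + 2*k - 3).
Δs = (-3)**k*(4*k**2 - 2*k + 9), as required.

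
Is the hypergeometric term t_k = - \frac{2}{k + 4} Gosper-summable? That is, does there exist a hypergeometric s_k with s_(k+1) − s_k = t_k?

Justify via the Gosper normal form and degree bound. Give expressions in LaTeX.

No — key equation has no polynomial f.

The ratio is (k + 4)/(k + 5).
Normal form (A,B,C) = (k + 4, k + 5, 1).
Need (k + 4)·f(k+1) − (k + 4)·f(k) = 1.
From deg A=1, deg B=1, deg C=0: d=0.
Generic f = c0 gives residual -1; -1 = 0 cannot hold, so t_k is not Gosper-summable.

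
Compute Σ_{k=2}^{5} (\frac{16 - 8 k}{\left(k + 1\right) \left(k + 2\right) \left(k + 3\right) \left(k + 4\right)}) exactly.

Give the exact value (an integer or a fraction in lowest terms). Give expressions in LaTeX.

Σ = -17/630

Step 1: r(k) = (k - 1)*(k + 1)/((k - 2)*(k + 5)).
Take A(k)=k + 1, B(k)=k + 5, C(k)=k - 2.
Key eq: (k + 1)·f(k+1) = (k + 4)·f(k) + (k - 2).
d = 3 from the (1,1,1) case.
A polynomial solution: f(k) = -k*(k**2 + 6*k + 17)/12.
Certificate R = B(k−1)f/C = -k*(k + 4)*(k**2 + 6*k + 17)/(12*(k - 2)) gives s_k = 2*k*(k**2 + 6*k + 17)/(3*(k + 1)*(k + 2)*(k + 3)).
Δs = 8*(2 - k)/(k**4 + 10*k**3 + 35*k**2 + 50*k + 24), as required.
Σ_(k=2)^(5) t_k = s_(6) − s_(2) = 89/126 − (11/15) = -17/630.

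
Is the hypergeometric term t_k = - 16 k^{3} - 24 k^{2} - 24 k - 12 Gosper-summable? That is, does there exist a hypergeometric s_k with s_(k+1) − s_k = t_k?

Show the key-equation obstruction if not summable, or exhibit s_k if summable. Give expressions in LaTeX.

Yes. s_k = 4 k \left(- k^{3} - k - 1\right).

r(k) = (4*k**3 + 18*k**2 + 30*k + 19)/(4*k**3 + 6*k**2 + 6*k + 3) after simplifying.
A = 1, B = 1, C = k**3 + 3*k**2/2 + 3*k/2 + 3/4.
f must satisfy (1)·f(k+1) − (1)·f(k) = k**3 + 3*k**2/2 + 3*k/2 + 3/4.
From deg A=0, deg B=0, deg C=3: d=4.
Solving with deg f ≤ 4: f(k) = k*(k**3 + k + 1)/4.
R(k) = B(k−1)·f(k)/C(k) = k*(k**3 + k + 1)/(4*k**3 + 6*k**2 + 6*k + 3); s_k = R·t_k = 4*k*(-k**3 - k - 1).
Verify: -16*k**3 - 24*k**2 - 24*k - 12 matches t_k.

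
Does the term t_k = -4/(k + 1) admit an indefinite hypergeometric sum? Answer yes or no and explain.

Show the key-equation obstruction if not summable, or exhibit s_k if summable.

No. Not Gosper-summable.

r(k) = (k + 1)/(k + 2) after simplifying.
So A=k + 1 and B=k + 2, with C=1.
f must satisfy (k + 1)·f(k+1) − (k + 1)·f(k) = 1.
Degrees (1,1,0) ⇒ d ≤ 0.
Put f(k) = c0: A·f(k+1) − B(k−1)·f(k) − C = -1; need -1 = 0 — inconsistent ⇒ no f, not summable.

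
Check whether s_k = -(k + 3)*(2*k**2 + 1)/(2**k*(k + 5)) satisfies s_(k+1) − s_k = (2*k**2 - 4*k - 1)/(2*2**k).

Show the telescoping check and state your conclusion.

s_(k+1) = -(k + 4)*(2*(k + 1)**2 + 1)/(2*2**k*(k + 6))
s_(k+1) − s_k = (2*k**4 + 14*k**3 - 5*k**2 - 89*k - 24)/(2*2**k*(k**2 + 11*k + 30))
(s_(k+1) − s_k) − t_k = (-2*k**3 - 10*k**2 + 21*k + 3)/(2**k*(k**2 + 11*k + 30))

Invalid: residual (-2*k**3 - 10*k**2 + 21*k + 3)/(2**k*(k**2 + 11*k + 30)) ≠ 0.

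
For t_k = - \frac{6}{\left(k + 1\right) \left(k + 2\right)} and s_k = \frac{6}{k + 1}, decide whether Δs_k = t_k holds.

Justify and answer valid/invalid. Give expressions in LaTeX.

valid; difference matches t_k

s_(k+1) = 6/(k + 2)
s_(k+1) − s_k = -6/((k + 1)*(k + 2))
(s_(k+1) − s_k) − t_k = 0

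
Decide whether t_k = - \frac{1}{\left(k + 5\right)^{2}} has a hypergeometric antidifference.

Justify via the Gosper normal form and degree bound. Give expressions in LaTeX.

Step 1: r(k) = (k + 5)**2/(k + 6)**2.
Gosper form: A/B · C(k+1)/C(k) with A=k**2 + 10*k + 25, B=k**2 + 12*k + 36, C=1.
f must satisfy (k**2 + 10*k + 25)·f(k+1) − (k**2 + 10*k + 25)·f(k) = 1.
Degrees (2,2,0) ⇒ d ≤ 0.
f = c0 ⇒ A·f(k+1) − B(k−1)·f(k) − C = -1. The system {-1 = 0} is inconsistent; no antidifference.

No. Not Gosper-summable.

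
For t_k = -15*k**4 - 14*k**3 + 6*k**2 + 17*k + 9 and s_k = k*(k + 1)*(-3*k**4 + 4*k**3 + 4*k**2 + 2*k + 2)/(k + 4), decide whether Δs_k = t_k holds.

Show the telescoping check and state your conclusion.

s_(k+1) = (-3*k**6 - 17*k**5 - 32*k**4 - 12*k**3 + 35*k**2 + 47*k + 18)/(k + 5)
s_(k+1) − s_k = (-15*k**6 - 113*k**5 - 186*k**4 - 47*k**3 + 165*k**2 + 196*k + 72)/(k**2 + 9*k + 20)
(s_(k+1) − s_k) − t_k = 9*(4*k**5 + 26*k**4 + 18*k**3 - 13*k**2 - 25*k - 12)/(k**2 + 9*k + 20)

Invalid: residual 9*(4*k**5 + 26*k**4 + 18*k**3 - 13*k**2 - 25*k - 12)/(k**2 + 9*k + 20) ≠ 0.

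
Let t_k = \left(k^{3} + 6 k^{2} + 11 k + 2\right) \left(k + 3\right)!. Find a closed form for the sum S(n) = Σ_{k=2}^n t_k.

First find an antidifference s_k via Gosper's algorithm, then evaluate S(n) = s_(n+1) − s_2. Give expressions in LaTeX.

S(n) = n^{2} \left(n + 4\right)! + 3 n \left(n + 4\right)! - 480

The ratio is (k**4 + 13*k**3 + 62*k**2 + 124*k + 80)/(k**3 + 6*k**2 + 11*k + 2).
Normal form (A,B,C) = (k + 4, 1, k**3 + 6*k**2 + 11*k + 2).
Set up (k + 4)·f(k+1) − (1)·f(k) − (k**3 + 6*k**2 + 11*k + 2) = 0.
Bound: deg f ≤ 2.
Coefficient equations give f(k) = (k - 1)*(k + 2).
Get s_k = R·t_k = (k - 1)*(k + 2)*factorial(k + 3) with R(k) = B(k−1)f(k)/C(k) = (k - 1)*(k + 2)/(k**3 + 6*k**2 + 11*k + 2).
Δs = (k**3 + 6*k**2 + 11*k + 2)*factorial(k + 3), as required.
s_(n+1) = n*(n + 3)*factorial(n + 4) and s_(2) = 480, so S(n) = n**2*factorial(n + 4) + 3*n*factorial(n + 4) - 480.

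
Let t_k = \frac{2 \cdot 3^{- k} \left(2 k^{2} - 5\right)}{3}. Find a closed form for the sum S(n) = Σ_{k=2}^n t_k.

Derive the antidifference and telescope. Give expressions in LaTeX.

S(n) = 3^{- n - 1} \left(3^{n + 1} - 2 n^{2} - 6 n - 1\right)

Compute t_(k+1)/t_k: get (2*(k + 1)**2 - 5)/(3*(2*k**2 - 5)).
A = 1/3, B = 1, C = k**2 - 5/2.
Set up (1/3)·f(k+1) − (1)·f(k) − (k**2 - 5/2) = 0.
d = 2 from the (0,0,2) case.
Coefficient equations give f(k) = -3*(2*k**2 + 2*k - 3)/4.
So s_k = (B(k−1)f/C)·t_k = (-3*(2*k**2 + 2*k - 3)/(2*(2*k**2 - 5)))·t_k = (-2*k**2 - 2*k + 3)/3**k.
s_(k+1) − s_k = 2*(2*k**2 - 5)/(3*3**k) = t_k.
Telescope: S(n) = s_(n+1) − s_(2) = 3**(-n - 1)*(-2*n**2 - 6*n - 1) − (-1) = 3**(-n - 1)*(3**(n + 1) - 2*n**2 - 6*n - 1).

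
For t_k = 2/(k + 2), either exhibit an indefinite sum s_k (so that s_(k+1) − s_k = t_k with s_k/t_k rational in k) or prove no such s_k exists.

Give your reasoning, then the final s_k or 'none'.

r(k) = (k + 2)/(k + 3) after simplifying.
A = k + 2, B = k + 3, C = 1.
Key eq: (k + 2)·f(k+1) = (k + 2)·f(k) + (1).
From deg A=1, deg B=1, deg C=0: d=0.
Write f(k) = c0. Then LHS − RHS = -1, requiring -1 = 0: contradictory. No certificate.

no hypergeometric antidifference exists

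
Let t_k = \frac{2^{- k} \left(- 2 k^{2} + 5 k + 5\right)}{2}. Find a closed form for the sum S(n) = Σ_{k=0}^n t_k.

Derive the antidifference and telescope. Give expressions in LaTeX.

S(n) = 2^{- n - 1} \left(2^{n + 3} + 2 n^{2} + 3 n - 3\right)

The ratio is (2*k**2 - k - 8)/(2*(2*k**2 - 5*k - 5)).
Gosper form: A/B · C(k+1)/C(k) with A=1/2, B=1, C=k**2 - 5*k/2 - 5/2.
Solve (1/2)·f(k+1) − (1)·f(k) = k**2 - 5*k/2 - 5/2.
From deg A=0, deg B=0, deg C=2: d=2.
Solving with deg f ≤ 2: f(k) = -2*k**2 + k + 4.
So s_k = (B(k−1)f/C)·t_k = (-2*(2*k**2 - k - 4)/(2*k**2 - 5*k - 5))·t_k = (2*k**2 - k - 4)/2**k.
Check: Δs_k = (-2*k**2 + 5*k + 5)/(2*2**k). ✓
Evaluate: s_(n+1) = 2**(-n - 1)*(2*n**2 + 3*n - 3); subtract s_(0) = -4 ⇒ S(n) = 2**(-n - 1)*(2**(n + 3) + 2*n**2 + 3*n - 3).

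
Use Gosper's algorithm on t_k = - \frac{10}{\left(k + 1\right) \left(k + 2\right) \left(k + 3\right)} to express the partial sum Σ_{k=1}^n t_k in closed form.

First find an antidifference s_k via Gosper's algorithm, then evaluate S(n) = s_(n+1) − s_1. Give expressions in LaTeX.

The ratio is (k + 1)/(k + 4).
So A=k + 1 and B=k + 4, with C=1.
Solve (k + 1)·f(k+1) − (k + 3)·f(k) = 1.
From deg A=1, deg B=1, deg C=0: d=2.
A polynomial solution: f(k) = k*(k + 3)/4.
Certificate R = B(k−1)f/C = k*(k + 3)**2/4 gives s_k = 5*k*(-k - 3)/(2*(k + 1)*(k + 2)).
s_(k+1) − s_k = -10/(k**3 + 6*k**2 + 11*k + 6) = t_k.
s_(n+1) = 5*(-n**2 - 5*n - 4)/(2*(n**2 + 5*n + 6)) and s_(1) = -5/3, so S(n) = 5*n*(-n - 5)/(6*(n**2 + 5*n + 6)).

S(n) = \frac{5 n \left(- n - 5\right)}{6 \left(n^{2} + 5 n + 6\right)}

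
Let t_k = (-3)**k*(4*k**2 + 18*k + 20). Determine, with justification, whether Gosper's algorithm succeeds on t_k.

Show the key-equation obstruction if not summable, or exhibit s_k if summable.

The ratio is 3*(-2*k**2 - 13*k - 21)/(2*k**2 + 9*k + 10).
So A=-3 and B=1, with C=k**2 + 9*k/2 + 5.
f must satisfy (-3)·f(k+1) − (1)·f(k) = k**2 + 9*k/2 + 5.
deg f ≤ 2 (via 0,0,2).
Coefficient equations give f(k) = -(k + 1)*(k + 2)/4.
Then R = B(k−1)f/C = -(k + 1)/(2*(2*k + 5)), so s_k = R(k)·t_k = (-3)**k*(-k**2 - 3*k - 2).
Verify: (-3)**k*(4*k**2 + 18*k + 20) matches t_k.

Yes. s_k = (-3)**k*(-k**2 - 3*k - 2).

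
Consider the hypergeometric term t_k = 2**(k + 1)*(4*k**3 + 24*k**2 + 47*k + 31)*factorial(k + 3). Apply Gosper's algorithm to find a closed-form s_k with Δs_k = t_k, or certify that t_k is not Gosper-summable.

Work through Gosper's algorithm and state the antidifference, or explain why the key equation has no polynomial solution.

t_(k+1)/t_k = 2*(4*k**4 + 52*k**3 + 251*k**2 + 534*k + 424)/(4*k**3 + 24*k**2 + 47*k + 31).
A = 2*k + 8, B = 1, C = k**3 + 6*k**2 + 47*k/4 + 31/4.
Set up (2*k + 8)·f(k+1) − (1)·f(k) − (k**3 + 6*k**2 + 47*k/4 + 31/4) = 0.
d = 2 from the (1,0,3) case.
Coefficient equations give f(k) = (2*k**2 + k + 1)/4.
Then R = B(k−1)f/C = (2*k**2 + k + 1)/(4*k**3 + 24*k**2 + 47*k + 31), so s_k = R(k)·t_k = 2**(k + 1)*(2*k**2 + k + 1)*factorial(k + 3).
Check: Δs_k = 2**(k + 1)*(4*k**3 + 24*k**2 + 47*k + 31)*factorial(k + 3). ✓

s_k = 2**(k + 1)*(2*k**2 + k + 1)*factorial(k + 3)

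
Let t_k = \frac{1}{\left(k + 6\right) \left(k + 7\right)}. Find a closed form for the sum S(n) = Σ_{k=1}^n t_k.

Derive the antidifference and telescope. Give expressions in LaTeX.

Compute t_(k+1)/t_k: get (k + 6)/(k + 8).
Factor: A=k + 6; B=k + 8; C=1.
f must satisfy (k + 6)·f(k+1) − (k + 7)·f(k) = 1.
Bound: deg f ≤ 1.
A polynomial solution: f(k) = k/6.
Then R = B(k−1)f/C = k*(k + 7)/6, so s_k = R(k)·t_k = k/(6*(k + 6)).
Verify: 1/(k**2 + 13*k + 42) matches t_k.
Evaluate: s_(n+1) = (n + 1)/(6*(n + 7)); subtract s_(1) = 1/42 ⇒ S(n) = n/(7*(n + 7)).

S(n) = \frac{n}{7 \left(n + 7\right)}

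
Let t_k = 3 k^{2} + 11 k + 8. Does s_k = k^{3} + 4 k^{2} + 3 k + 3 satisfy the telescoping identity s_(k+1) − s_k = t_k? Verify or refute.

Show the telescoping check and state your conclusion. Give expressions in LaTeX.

s_(k+1) = k**3 + 7*k**2 + 14*k + 11
s_(k+1) − s_k = 3*k**2 + 11*k + 8
(s_(k+1) − s_k) − t_k = 0

valid; difference matches t_k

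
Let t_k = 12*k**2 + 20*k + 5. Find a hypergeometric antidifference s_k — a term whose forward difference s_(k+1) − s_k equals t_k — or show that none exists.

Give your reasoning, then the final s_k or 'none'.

Compute t_(k+1)/t_k: get (12*k**2 + 44*k + 37)/(12*k**2 + 20*k + 5).
Take A(k)=1, B(k)=1, C(k)=k**2 + 5*k/3 + 5/12.
Key eq: (1)·f(k+1) = (1)·f(k) + (k**2 + 5*k/3 + 5/12).
Degrees (0,0,2) ⇒ d ≤ 3.
Coefficient equations give f(k) = k*(2*k - 1)*(2*k + 3)/12.
Then R = B(k−1)f/C = k*(2*k - 1)*(2*k + 3)/(12*k**2 + 20*k + 5), so s_k = R(k)·t_k = k*(4*k**2 + 4*k - 3).
s_(k+1) − s_k = 12*k**2 + 20*k + 5 = t_k.

s_k = k*(4*k**2 + 4*k - 3)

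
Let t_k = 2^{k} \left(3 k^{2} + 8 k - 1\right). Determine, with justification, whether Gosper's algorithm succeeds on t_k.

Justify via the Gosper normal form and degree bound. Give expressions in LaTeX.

Yes. s_k = 2^{k} \left(3 k^{2} - 4 k + 1\right).

Step 1: r(k) = 2*(3*k**2 + 14*k + 10)/(3*k**2 + 8*k - 1).
So A=2 and B=1, with C=k**2 + 8*k/3 - 1/3.
Set up (2)·f(k+1) − (1)·f(k) − (k**2 + 8*k/3 - 1/3) = 0.
d = 2 from the (0,0,2) case.
Solving with deg f ≤ 2: f(k) = (k - 1)*(3*k - 1)/3.
Certificate R = B(k−1)f/C = (k - 1)*(3*k - 1)/(3*k**2 + 8*k - 1) gives s_k = 2**k*(3*k**2 - 4*k + 1).
Δs = 2**k*(3*k**2 + 8*k - 1), as required.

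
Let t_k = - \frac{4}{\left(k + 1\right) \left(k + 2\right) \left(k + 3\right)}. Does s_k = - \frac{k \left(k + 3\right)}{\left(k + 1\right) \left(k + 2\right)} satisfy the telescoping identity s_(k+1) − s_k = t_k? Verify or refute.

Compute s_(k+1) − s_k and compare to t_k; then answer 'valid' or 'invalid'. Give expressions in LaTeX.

Valid — Δs_k = t_k.

s_(k+1) = -(k + 1)*(k + 4)/((k + 2)*(k + 3))
s_(k+1) − s_k = -4/(k**3 + 6*k**2 + 11*k + 6)
(s_(k+1) − s_k) − t_k = 0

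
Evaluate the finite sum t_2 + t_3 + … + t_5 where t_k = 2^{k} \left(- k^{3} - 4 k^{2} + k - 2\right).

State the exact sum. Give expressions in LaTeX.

Ratio r(k) = 2*(k**3 + 7*k**2 + 10*k + 6)/(k**3 + 4*k**2 - k + 2).
So A=2 and B=1, with C=k**3 + 4*k**2 - k + 2.
Need (2)·f(k+1) − (1)·f(k) = k**3 + 4*k**2 - k + 2.
From deg A=0, deg B=0, deg C=3: d=3.
Solve for f: f(k) = k**3 - 2*k**2 + k + 2 (degree 3 ≤ 3).
Certificate R = B(k−1)f/C = (k**3 - 2*k**2 + k + 2)/(k**3 + 4*k**2 - k + 2) gives s_k = 2**k*(-k**3 + 2*k**2 - k - 2).
s_(k+1) − s_k = 2**k*(-k**3 - 4*k**2 + k - 2) = t_k.
Σ_(k=2)^(5) t_k = s_(6) − s_(2) = -9728 − (-16) = -9712.

Σ = -9712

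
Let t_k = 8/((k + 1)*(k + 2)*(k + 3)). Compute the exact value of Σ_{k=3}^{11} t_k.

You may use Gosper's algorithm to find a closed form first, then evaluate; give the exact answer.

Compute t_(k+1)/t_k: get (k + 1)/(k + 4).
A = k + 1, B = k + 4, C = 1.
Solve (k + 1)·f(k+1) − (k + 3)·f(k) = 1.
Bound: deg f ≤ 2.
Solving with deg f ≤ 2: f(k) = k*(k + 3)/4.
So s_k = (B(k−1)f/C)·t_k = (k*(k + 3)**2/4)·t_k = 2*k*(k + 3)/((k + 1)*(k + 2)).
s_(k+1) − s_k = 8/(k**3 + 6*k**2 + 11*k + 6) = t_k.
Sum = s_(12) − s_(3); s_(12) = 180/91, s_(3) = 9/5 ⇒ 81/455.

Σ = 81/455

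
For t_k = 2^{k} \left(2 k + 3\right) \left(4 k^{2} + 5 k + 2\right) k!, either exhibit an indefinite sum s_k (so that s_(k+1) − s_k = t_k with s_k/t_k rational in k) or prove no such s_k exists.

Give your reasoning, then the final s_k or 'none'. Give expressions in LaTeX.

t_(k+1)/t_k = 2*(8*k**4 + 54*k**3 + 133*k**2 + 142*k + 55)/(8*k**3 + 22*k**2 + 19*k + 6).
Take A(k)=2*k + 2, B(k)=1, C(k)=k**3 + 11*k**2/4 + 19*k/8 + 3/4.
Solve (2*k + 2)·f(k+1) − (1)·f(k) = k**3 + 11*k**2/4 + 19*k/8 + 3/4.
From deg A=1, deg B=0, deg C=3: d=2.
Coefficient equations give f(k) = (4*k**2 + k - 4)/8.
Get s_k = R·t_k = 2**k*(4*k**2 + k - 4)*factorial(k) with R(k) = B(k−1)f(k)/C(k) = (4*k**2 + k - 4)/((2*k + 3)*(4*k**2 + 5*k + 2)).
s_(k+1) − s_k = 2**k*(2*k + 3)*(4*k**2 + 5*k + 2)*factorial(k) = t_k.

s_k = 2^{k} \left(4 k^{2} + k - 4\right) k!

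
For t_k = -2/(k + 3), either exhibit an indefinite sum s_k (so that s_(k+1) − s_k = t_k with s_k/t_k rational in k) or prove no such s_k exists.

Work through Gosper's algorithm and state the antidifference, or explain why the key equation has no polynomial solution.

The ratio is (k + 3)/(k + 4).
Factor: A=k + 3; B=k + 4; C=1.
Need (k + 3)·f(k+1) − (k + 3)·f(k) = 1.
From deg A=1, deg B=1, deg C=0: d=0.
Generic f = c0 gives residual -1; -1 = 0 cannot hold, so t_k is not Gosper-summable.

no hypergeometric antidifference exists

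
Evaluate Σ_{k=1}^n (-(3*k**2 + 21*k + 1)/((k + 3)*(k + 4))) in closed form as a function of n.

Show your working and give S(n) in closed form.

S(n) = n*(-12*n - 13)/(4*(n + 4))

Ratio r(k) = (k + 3)*(21*k + 3*(k + 1)**2 + 22)/((k + 5)*(3*k**2 + 21*k + 1)).
So A=k + 3 and B=k + 5, with C=k**2 + 7*k + 1/3.
Key eq: (k + 3)·f(k+1) = (k + 4)·f(k) + (k**2 + 7*k + 1/3).
Bound: deg f ≤ 2.
Solve for f: f(k) = k*(9*k - 8)/9 (degree 2 ≤ 2).
R(k) = B(k−1)·f(k)/C(k) = k*(k + 4)*(9*k - 8)/(3*(3*k**2 + 21*k + 1)); s_k = R·t_k = k*(8 - 9*k)/(3*(k + 3)).
s_(k+1) − s_k = (-3*k**2 - 21*k - 1)/(k**2 + 7*k + 12) = t_k.
Evaluate: s_(n+1) = (-9*n**2 - 10*n - 1)/(3*(n + 4)); subtract s_(1) = -1/12 ⇒ S(n) = n*(-12*n - 13)/(4*(n + 4)).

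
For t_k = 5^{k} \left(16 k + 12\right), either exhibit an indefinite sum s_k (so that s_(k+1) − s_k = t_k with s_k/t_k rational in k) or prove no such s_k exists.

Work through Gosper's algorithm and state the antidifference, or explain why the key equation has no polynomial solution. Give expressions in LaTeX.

Step 1: r(k) = 5*(4*k + 7)/(4*k + 3).
So A=5 and B=1, with C=k + 3/4.
Solve (5)·f(k+1) − (1)·f(k) = k + 3/4.
From deg A=0, deg B=0, deg C=1: d=1.
Solve for f: f(k) = (2*k - 1)/8 (degree 1 ≤ 1).
So s_k = (B(k−1)f/C)·t_k = ((2*k - 1)/(2*(4*k + 3)))·t_k = 5**k*(4*k - 2).
Verify: 5**k*(16*k + 12) matches t_k.

s_k = 5^{k} \left(4 k - 2\right)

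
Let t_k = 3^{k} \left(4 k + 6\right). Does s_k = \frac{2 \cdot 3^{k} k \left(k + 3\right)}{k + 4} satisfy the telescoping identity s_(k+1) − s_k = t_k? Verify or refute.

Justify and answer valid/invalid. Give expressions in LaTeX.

s_(k+1) = 6*3**k*(k + 1)*(k + 4)/(k + 5)
s_(k+1) − s_k = 3**k*(4*k**3 + 38*k**2 + 114*k + 96)/(k**2 + 9*k + 20)
(s_(k+1) − s_k) − t_k = 4*3**k*(-k**2 - 5*k - 6)/(k**2 + 9*k + 20)

Invalid: residual \frac{4 \cdot 3^{k} \left(- k^{2} - 5 k - 6\right)}{k^{2} + 9 k + 20} ≠ 0.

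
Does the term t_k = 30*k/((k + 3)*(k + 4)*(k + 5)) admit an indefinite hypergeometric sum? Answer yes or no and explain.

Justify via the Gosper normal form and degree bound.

Yes. s_k = 15*k*(k - 1)/(4*(k + 3)*(k + 4)).

The ratio is (k + 1)*(k + 3)/(k*(k + 6)).
Take A(k)=k + 3, B(k)=k + 6, C(k)=k.
Need (k + 3)·f(k+1) − (k + 5)·f(k) = k.
Bound: deg f ≤ 2.
Match coefficients ⇒ f(k) = k*(k - 1)/8.
Get s_k = R·t_k = 15*k*(k - 1)/(4*(k + 3)*(k + 4)) with R(k) = B(k−1)f(k)/C(k) = (k - 1)*(k + 5)/8.
Verify: 30*k/(k**3 + 12*k**2 + 47*k + 60) matches t_k.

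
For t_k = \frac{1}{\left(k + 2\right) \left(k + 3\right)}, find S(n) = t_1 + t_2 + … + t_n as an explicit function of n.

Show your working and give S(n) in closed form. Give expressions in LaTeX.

t_(k+1)/t_k = (k + 2)/(k + 4).
Normal form (A,B,C) = (k + 2, k + 4, 1).
Need (k + 2)·f(k+1) − (k + 3)·f(k) = 1.
From deg A=1, deg B=1, deg C=0: d=1.
Match coefficients ⇒ f(k) = k/2.
R(k) = B(k−1)·f(k)/C(k) = k*(k + 3)/2; s_k = R·t_k = k/(2*(k + 2)).
Check: Δs_k = 1/(k**2 + 5*k + 6). ✓
s_(n+1) = (n + 1)/(2*(n + 3)) and s_(1) = 1/6, so S(n) = n/(3*(n + 3)).

S(n) = \frac{n}{3 \left(n + 3\right)}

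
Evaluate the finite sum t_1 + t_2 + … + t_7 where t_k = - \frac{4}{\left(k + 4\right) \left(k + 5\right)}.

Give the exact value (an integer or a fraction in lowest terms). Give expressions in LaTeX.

r(k) = (k + 4)/(k + 6) after simplifying.
Take A(k)=k + 4, B(k)=k + 6, C(k)=1.
Set up (k + 4)·f(k+1) − (k + 5)·f(k) − (1) = 0.
deg f ≤ 1 (via 1,1,0).
Solving with deg f ≤ 1: f(k) = k/4.
Then R = B(k−1)f/C = k*(k + 5)/4, so s_k = R(k)·t_k = -k/(k + 4).
Check: Δs_k = -4/(k**2 + 9*k + 20). ✓
Telescoping: Σ = s_(8) − s_(1) = -2/3 − (-1/5) = -7/15.

Σ = -7/15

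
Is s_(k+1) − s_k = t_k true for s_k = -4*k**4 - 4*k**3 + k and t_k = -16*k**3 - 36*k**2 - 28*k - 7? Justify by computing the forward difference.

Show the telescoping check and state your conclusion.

Valid — Δs_k = t_k.

s_(k+1) = k - 4*(k + 1)**4 - 4*(k + 1)**3 + 1
s_(k+1) − s_k = -16*k**3 - 36*k**2 - 28*k - 7
(s_(k+1) − s_k) − t_k = 0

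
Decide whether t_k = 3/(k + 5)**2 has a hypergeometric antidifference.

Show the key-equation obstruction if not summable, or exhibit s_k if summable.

No. Not Gosper-summable.

r(k) = (k + 5)**2/(k + 6)**2 after simplifying.
Factor: A=k**2 + 10*k + 25; B=k**2 + 12*k + 36; C=1.
Solve (k**2 + 10*k + 25)·f(k+1) − (k**2 + 10*k + 25)·f(k) = 1.
From deg A=2, deg B=2, deg C=0: d=0.
Write f(k) = c0. Then LHS − RHS = -1, requiring -1 = 0: contradictory. No certificate.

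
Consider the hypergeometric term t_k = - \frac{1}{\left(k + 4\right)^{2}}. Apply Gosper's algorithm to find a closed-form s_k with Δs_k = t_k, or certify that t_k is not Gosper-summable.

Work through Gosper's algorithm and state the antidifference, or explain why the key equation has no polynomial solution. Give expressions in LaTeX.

no hypergeometric antidifference exists

Step 1: r(k) = (k + 4)**2/(k + 5)**2.
Factor: A=k**2 + 8*k + 16; B=k**2 + 10*k + 25; C=1.
Key eq: (k**2 + 8*k + 16)·f(k+1) = (k**2 + 8*k + 16)·f(k) + (1).
d = 0 from the (2,2,0) case.
f = c0 ⇒ A·f(k+1) − B(k−1)·f(k) − C = -1. The system {-1 = 0} is inconsistent; no antidifference.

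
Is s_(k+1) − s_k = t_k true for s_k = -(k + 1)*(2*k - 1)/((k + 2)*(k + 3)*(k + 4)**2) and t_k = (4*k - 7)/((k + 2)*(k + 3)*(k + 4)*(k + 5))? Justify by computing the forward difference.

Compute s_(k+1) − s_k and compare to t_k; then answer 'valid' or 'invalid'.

s_(k+1) = -(k + 2)*(2*k + 1)/((k + 3)*(k + 4)*(k + 5)**2)
s_(k+1) − s_k = ((k + 1)*(k + 5)**2*(2*k - 1) - (k + 2)**2*(k + 4)*(2*k + 1))/((k + 2)*(k + 3)*(k + 4)**2*(k + 5)**2)
(s_(k+1) − s_k) − t_k = 9*(-2*k**2 - 6*k + 11)/(k**6 + 23*k**5 + 217*k**4 + 1073*k**3 + 2926*k**2 + 4160*k + 2400)

Invalid: residual 9*(-2*k**2 - 6*k + 11)/(k**6 + 23*k**5 + 217*k**4 + 1073*k**3 + 2926*k**2 + 4160*k + 2400) ≠ 0.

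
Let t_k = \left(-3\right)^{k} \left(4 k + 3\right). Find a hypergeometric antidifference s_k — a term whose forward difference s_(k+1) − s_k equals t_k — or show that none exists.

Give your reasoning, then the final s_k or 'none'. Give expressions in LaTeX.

Step 1: r(k) = 3*(-4*k - 7)/(4*k + 3).
Take A(k)=-3, B(k)=1, C(k)=k + 3/4.
f must satisfy (-3)·f(k+1) − (1)·f(k) = k + 3/4.
Bound: deg f ≤ 1.
Solving with deg f ≤ 1: f(k) = -k/4.
So s_k = (B(k−1)f/C)·t_k = (-k/(4*k + 3))·t_k = -(-3)**k*k.
Verify: (-3)**k*(4*k + 3) matches t_k.

s_k = - \left(-3\right)^{k} k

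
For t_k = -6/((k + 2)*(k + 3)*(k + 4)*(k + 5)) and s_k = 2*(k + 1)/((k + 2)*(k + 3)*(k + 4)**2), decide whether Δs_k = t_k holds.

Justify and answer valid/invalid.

s_(k+1) = 2*(k + 2)/((k + 3)*(k + 4)*(k + 5)**2)
s_(k+1) − s_k = 2*(-(k + 1)*(k + 5)**2 + (k + 2)**2*(k + 4))/((k + 2)*(k + 3)*(k + 4)**2*(k + 5)**2)
(s_(k+1) − s_k) − t_k = 6*(4*k + 17)/(k**6 + 23*k**5 + 217*k**4 + 1073*k**3 + 2926*k**2 + 4160*k + 2400)

Invalid: residual 6*(4*k + 17)/(k**6 + 23*k**5 + 217*k**4 + 1073*k**3 + 2926*k**2 + 4160*k + 2400) ≠ 0.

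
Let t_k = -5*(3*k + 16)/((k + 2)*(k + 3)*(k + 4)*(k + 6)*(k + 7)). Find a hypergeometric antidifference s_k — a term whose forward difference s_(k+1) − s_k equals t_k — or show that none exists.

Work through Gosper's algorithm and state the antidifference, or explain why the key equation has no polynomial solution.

r(k) = (k + 2)*(k + 6)*(3*k + 19)/((k + 5)*(k + 8)*(3*k + 16)) after simplifying.
Factor: A=k + 2; B=k + 8; C=k**2 + 31*k/3 + 80/3.
Need (k + 2)·f(k+1) − (k + 7)·f(k) = k**2 + 31*k/3 + 80/3.
deg f ≤ 5 (via 1,1,2).
Coefficient equations give f(k) = k*(k + 4)*(k + 5)*(k**2 + 11*k + 36)/108.
Certificate R = B(k−1)f/C = k*(k + 4)*(k + 7)*(k**2 + 11*k + 36)/(36*(3*k + 16)) gives s_k = 5*k*(-k**2 - 11*k - 36)/(36*(k**3 + 11*k**2 + 36*k + 36)).
Δs = 5*(-3*k - 16)/(k**5 + 22*k**4 + 185*k**3 + 740*k**2 + 1404*k + 1008), as required.

s_k = 5*k*(-k**2 - 11*k - 36)/(36*(k**3 + 11*k**2 + 36*k + 36))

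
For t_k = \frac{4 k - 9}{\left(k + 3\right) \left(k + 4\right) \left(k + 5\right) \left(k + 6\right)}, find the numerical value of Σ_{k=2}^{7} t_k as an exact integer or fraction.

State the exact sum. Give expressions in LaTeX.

Σ = 111/20020

The ratio is (k + 3)*(4*k - 5)/((k + 7)*(4*k - 9)).
Take A(k)=k + 3, B(k)=k + 7, C(k)=k - 9/4.
Need (k + 3)·f(k+1) − (k + 6)·f(k) = k - 9/4.
Bound: deg f ≤ 3.
Solve for f: f(k) = -k*(k**2 + 12*k + 167)/240 (degree 3 ≤ 3).
Get s_k = R·t_k = k*(-k**2 - 12*k - 167)/(60*(k + 3)*(k + 4)*(k + 5)) with R(k) = B(k−1)f(k)/C(k) = -k*(k + 6)*(k**2 + 12*k + 167)/(60*(4*k - 9)).
s_(k+1) − s_k = (4*k - 9)/(k**4 + 18*k**3 + 119*k**2 + 342*k + 360) = t_k.
Sum = s_(8) − s_(2); s_(8) = -109/4290, s_(2) = -13/420 ⇒ 111/20020.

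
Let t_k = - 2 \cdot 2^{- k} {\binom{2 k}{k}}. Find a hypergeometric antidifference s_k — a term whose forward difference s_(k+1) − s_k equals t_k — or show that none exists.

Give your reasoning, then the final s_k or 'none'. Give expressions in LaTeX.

Ratio r(k) = (2*k + 1)/(k + 1).
Take A(k)=2*k + 1, B(k)=k + 1, C(k)=1.
f must satisfy (2*k + 1)·f(k+1) − (k)·f(k) = 1.
Degrees (1,1,0) ⇒ d ≤ -1.
deg f ≤ -1 is impossible — no certificate.

no hypergeometric antidifference exists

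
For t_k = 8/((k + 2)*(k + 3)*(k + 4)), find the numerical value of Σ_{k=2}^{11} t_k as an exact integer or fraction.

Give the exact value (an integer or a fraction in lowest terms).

Σ = 19/105

Step 1: r(k) = (k + 2)/(k + 5).
A = k + 2, B = k + 5, C = 1.
Solve (k + 2)·f(k+1) − (k + 4)·f(k) = 1.
From deg A=1, deg B=1, deg C=0: d=2.
Coefficient equations give f(k) = k*(k + 5)/12.
Get s_k = R·t_k = 2*k*(k + 5)/(3*(k + 2)*(k + 3)) with R(k) = B(k−1)f(k)/C(k) = k*(k + 4)*(k + 5)/12.
s_(k+1) − s_k = 8/(k**3 + 9*k**2 + 26*k + 24) = t_k.
Telescoping: Σ = s_(12) − s_(2) = 68/105 − (7/15) = 19/105.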